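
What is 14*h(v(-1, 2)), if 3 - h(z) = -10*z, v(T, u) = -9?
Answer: -1218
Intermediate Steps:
h(z) = 3 + 10*z (h(z) = 3 - (-10)*z = 3 + 10*z)
14*h(v(-1, 2)) = 14*(3 + 10*(-9)) = 14*(3 - 90) = 14*(-87) = -1218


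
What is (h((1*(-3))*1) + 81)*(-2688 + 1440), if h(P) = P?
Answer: -97344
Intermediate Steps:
(h((1*(-3))*1) + 81)*(-2688 + 1440) = ((1*(-3))*1 + 81)*(-2688 + 1440) = (-3*1 + 81)*(-1248) = (-3 + 81)*(-1248) = 78*(-1248) = -97344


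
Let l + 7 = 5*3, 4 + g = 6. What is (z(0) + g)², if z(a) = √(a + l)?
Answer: 12 + 8*√2 ≈ 23.314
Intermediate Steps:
g = 2 (g = -4 + 6 = 2)
l = 8 (l = -7 + 5*3 = -7 + 15 = 8)
z(a) = √(8 + a) (z(a) = √(a + 8) = √(8 + a))
(z(0) + g)² = (√(8 + 0) + 2)² = (√8 + 2)² = (2*√2 + 2)² = (2 + 2*√2)²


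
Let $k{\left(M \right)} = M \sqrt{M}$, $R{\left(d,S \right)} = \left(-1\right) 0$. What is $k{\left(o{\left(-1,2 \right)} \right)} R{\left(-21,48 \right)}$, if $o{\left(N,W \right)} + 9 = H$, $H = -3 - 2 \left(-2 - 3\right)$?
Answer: $0$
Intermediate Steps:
$R{\left(d,S \right)} = 0$
$H = 7$ ($H = -3 - -10 = -3 + 10 = 7$)
$o{\left(N,W \right)} = -2$ ($o{\left(N,W \right)} = -9 + 7 = -2$)
$k{\left(M \right)} = M^{\frac{3}{2}}$
$k{\left(o{\left(-1,2 \right)} \right)} R{\left(-21,48 \right)} = \left(-2\right)^{\frac{3}{2}} \cdot 0 = - 2 i \sqrt{2} \cdot 0 = 0$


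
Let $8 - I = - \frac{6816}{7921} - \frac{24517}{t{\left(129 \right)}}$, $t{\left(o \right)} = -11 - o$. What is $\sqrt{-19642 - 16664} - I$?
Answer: $\frac{184373397}{1108940} + 3 i \sqrt{4034} \approx 166.26 + 190.54 i$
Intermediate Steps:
$I = - \frac{184373397}{1108940}$ ($I = 8 - \left(- \frac{6816}{7921} - \frac{24517}{-11 - 129}\right) = 8 - \left(\left(-6816\right) \frac{1}{7921} - \frac{24517}{-11 - 129}\right) = 8 - \left(- \frac{6816}{7921} - \frac{24517}{-140}\right) = 8 - \left(- \frac{6816}{7921} - - \frac{24517}{140}\right) = 8 - \left(- \frac{6816}{7921} + \frac{24517}{140}\right) = 8 - \frac{193244917}{1108940} = - \frac{184373397}{1108940} \approx -166.26$)
$\sqrt{-19642 - 16664} - I = \sqrt{-19642 - 16664} - - \frac{184373397}{1108940} = \sqrt{-36306} + \frac{184373397}{1108940} = 3 i \sqrt{4034} + \frac{184373397}{1108940} = \frac{184373397}{1108940} + 3 i \sqrt{4034}$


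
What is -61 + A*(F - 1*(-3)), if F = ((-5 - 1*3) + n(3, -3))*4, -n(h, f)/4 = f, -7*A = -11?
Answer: -218/7 ≈ -31.143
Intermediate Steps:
A = 11/7 (A = -1/7*(-11) = 11/7 ≈ 1.5714)
n(h, f) = -4*f
F = 16 (F = ((-5 - 1*3) - 4*(-3))*4 = ((-5 - 3) + 12)*4 = (-8 + 12)*4 = 4*4 = 16)
-61 + A*(F - 1*(-3)) = -61 + 11*(16 - 1*(-3))/7 = -61 + 11*(16 + 3)/7 = -61 + (11/7)*19 = -61 + 209/7 = -218/7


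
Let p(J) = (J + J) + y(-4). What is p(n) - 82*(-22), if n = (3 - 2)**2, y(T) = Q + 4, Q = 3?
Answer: 1813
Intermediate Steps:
y(T) = 7 (y(T) = 3 + 4 = 7)
n = 1 (n = 1**2 = 1)
p(J) = 7 + 2*J (p(J) = (J + J) + 7 = 2*J + 7 = 7 + 2*J)
p(n) - 82*(-22) = (7 + 2*1) - 82*(-22) = (7 + 2) + 1804 = 9 + 1804 = 1813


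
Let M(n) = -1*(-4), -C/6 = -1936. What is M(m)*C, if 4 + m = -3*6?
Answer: 46464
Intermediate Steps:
m = -22 (m = -4 - 3*6 = -4 - 18 = -22)
C = 11616 (C = -6*(-1936) = 11616)
M(n) = 4
M(m)*C = 4*11616 = 46464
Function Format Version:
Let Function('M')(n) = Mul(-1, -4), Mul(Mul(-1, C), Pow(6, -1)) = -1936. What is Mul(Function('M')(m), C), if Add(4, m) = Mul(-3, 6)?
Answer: 46464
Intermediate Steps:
m = -22 (m = Add(-4, Mul(-3, 6)) = Add(-4, -18) = -22)
C = 11616 (C = Mul(-6, -1936) = 11616)
Function('M')(n) = 4
Mul(Function('M')(m), C) = Mul(4, 11616) = 46464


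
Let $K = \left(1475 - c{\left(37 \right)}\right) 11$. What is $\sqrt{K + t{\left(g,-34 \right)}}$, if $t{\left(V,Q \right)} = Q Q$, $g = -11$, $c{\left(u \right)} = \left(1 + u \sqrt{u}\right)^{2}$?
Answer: $\sqrt{-539813 - 814 \sqrt{37}} \approx 738.08 i$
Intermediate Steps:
$c{\left(u \right)} = \left(1 + u^{\frac{3}{2}}\right)^{2}$
$t{\left(V,Q \right)} = Q^{2}$
$K = 16225 - 11 \left(1 + 37 \sqrt{37}\right)^{2}$ ($K = \left(1475 - \left(1 + 37^{\frac{3}{2}}\right)^{2}\right) 11 = \left(1475 - \left(1 + 37 \sqrt{37}\right)^{2}\right) 11 = 16225 - 11 \left(1 + 37 \sqrt{37}\right)^{2} \approx -5.4592 \cdot 10^{5}$)
$\sqrt{K + t{\left(g,-34 \right)}} = \sqrt{\left(-540969 - 814 \sqrt{37}\right) + \left(-34\right)^{2}} = \sqrt{\left(-540969 - 814 \sqrt{37}\right) + 1156} = \sqrt{-539813 - 814 \sqrt{37}}$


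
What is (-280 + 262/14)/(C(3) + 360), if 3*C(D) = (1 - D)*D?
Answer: -1829/2506 ≈ -0.72985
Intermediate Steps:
C(D) = D*(1 - D)/3 (C(D) = ((1 - D)*D)/3 = (D*(1 - D))/3 = D*(1 - D)/3)
(-280 + 262/14)/(C(3) + 360) = (-280 + 262/14)/((1/3)*3*(1 - 1*3) + 360) = (-280 + 262*(1/14))/((1/3)*3*(1 - 3) + 360) = (-280 + 131/7)/((1/3)*3*(-2) + 360) = -1829/(7*(-2 + 360)) = -1829/7/358 = -1829/7*1/358 = -1829/2506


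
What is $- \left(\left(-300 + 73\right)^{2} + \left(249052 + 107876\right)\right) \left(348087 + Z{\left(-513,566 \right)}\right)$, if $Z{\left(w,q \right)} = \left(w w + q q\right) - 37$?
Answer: $-380508329775$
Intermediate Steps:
$Z{\left(w,q \right)} = -37 + q^{2} + w^{2}$ ($Z{\left(w,q \right)} = \left(w^{2} + q^{2}\right) - 37 = \left(q^{2} + w^{2}\right) - 37 = -37 + q^{2} + w^{2}$)
$- \left(\left(-300 + 73\right)^{2} + \left(249052 + 107876\right)\right) \left(348087 + Z{\left(-513,566 \right)}\right) = - \left(\left(-300 + 73\right)^{2} + \left(249052 + 107876\right)\right) \left(348087 + \left(-37 + 566^{2} + \left(-513\right)^{2}\right)\right) = - \left(\left(-227\right)^{2} + 356928\right) \left(348087 + \left(-37 + 320356 + 263169\right)\right) = - \left(51529 + 356928\right) \left(348087 + 583488\right) = - 408457 \cdot 931575 = \left(-1\right) 380508329775 = -380508329775$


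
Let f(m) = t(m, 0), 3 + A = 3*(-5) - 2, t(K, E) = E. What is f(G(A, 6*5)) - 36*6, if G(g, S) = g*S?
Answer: -216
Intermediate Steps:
A = -20 (A = -3 + (3*(-5) - 2) = -3 + (-15 - 2) = -3 - 17 = -20)
G(g, S) = S*g
f(m) = 0
f(G(A, 6*5)) - 36*6 = 0 - 36*6 = 0 - 216 = -216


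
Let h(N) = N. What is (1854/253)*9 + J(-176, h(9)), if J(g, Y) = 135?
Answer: 50841/253 ≈ 200.95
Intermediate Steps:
(1854/253)*9 + J(-176, h(9)) = (1854/253)*9 + 135 = 16686/253 + 135 = 50841/253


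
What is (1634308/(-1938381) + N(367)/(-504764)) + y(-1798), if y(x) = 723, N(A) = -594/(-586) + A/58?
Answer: 12007557347665151063/16627353550745496 ≈ 722.16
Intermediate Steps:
N(A) = 297/293 + A/58 (N(A) = -594*(-1/586) + A*(1/58) = 297/293 + A/58)
(1634308/(-1938381) + N(367)/(-504764)) + y(-1798) = (1634308/(-1938381) + (297/293 + (1/58)*367)/(-504764)) + 723 = (1634308*(-1/1938381) + (297/293 + 367/58)*(-1/504764)) + 723 = (-1634308/1938381 + (124757/16994)*(-1/504764)) + 723 = (-1634308/1938381 - 124757/8577959416) + 723 = -14019269523842545/16627353550745496 + 723 = 12007557347665151063/16627353550745496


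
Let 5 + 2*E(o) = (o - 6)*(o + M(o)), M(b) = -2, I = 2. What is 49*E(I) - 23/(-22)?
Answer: -1336/11 ≈ -121.45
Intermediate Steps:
E(o) = -5/2 + (-6 + o)*(-2 + o)/2 (E(o) = -5/2 + ((o - 6)*(o - 2))/2 = -5/2 + ((-6 + o)*(-2 + o))/2 = -5/2 + (-6 + o)*(-2 + o)/2)
49*E(I) - 23/(-22) = 49*(7/2 + (½)*2² - 4*2) - 23/(-22) = 49*(7/2 + (½)*4 - 8) - 23*(-1/22) = 49*(7/2 + 2 - 8) + 23/22 = 49*(-5/2) + 23/22 = -245/2 + 23/22 = -1336/11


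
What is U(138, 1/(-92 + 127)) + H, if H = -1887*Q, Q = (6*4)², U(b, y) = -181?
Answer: -1087093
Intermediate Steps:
Q = 576 (Q = 24² = 576)
H = -1086912 (H = -1887*576 = -1086912)
U(138, 1/(-92 + 127)) + H = -181 - 1086912 = -1087093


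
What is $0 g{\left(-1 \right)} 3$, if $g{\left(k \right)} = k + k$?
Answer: $0$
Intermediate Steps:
$g{\left(k \right)} = 2 k$
$0 g{\left(-1 \right)} 3 = 0 \cdot 2 \left(-1\right) 3 = 0 \left(-2\right) 3 = 0 \cdot 3 = 0$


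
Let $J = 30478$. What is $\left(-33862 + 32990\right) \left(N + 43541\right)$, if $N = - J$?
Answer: $-11390936$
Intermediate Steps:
$N = -30478$ ($N = \left(-1\right) 30478 = -30478$)
$\left(-33862 + 32990\right) \left(N + 43541\right) = \left(-33862 + 32990\right) \left(-30478 + 43541\right) = \left(-872\right) 13063 = -11390936$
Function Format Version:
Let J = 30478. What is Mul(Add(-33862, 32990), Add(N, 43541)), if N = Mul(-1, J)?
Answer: -11390936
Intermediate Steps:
N = -30478 (N = Mul(-1, 30478) = -30478)
Mul(Add(-33862, 32990), Add(N, 43541)) = Mul(Add(-33862, 32990), Add(-30478, 43541)) = Mul(-872, 13063) = -11390936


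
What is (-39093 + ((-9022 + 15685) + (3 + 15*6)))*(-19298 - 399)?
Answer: 636941889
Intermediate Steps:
(-39093 + ((-9022 + 15685) + (3 + 15*6)))*(-19298 - 399) = (-39093 + (6663 + (3 + 90)))*(-19697) = (-39093 + (6663 + 93))*(-19697) = (-39093 + 6756)*(-19697) = -32337*(-19697) = 636941889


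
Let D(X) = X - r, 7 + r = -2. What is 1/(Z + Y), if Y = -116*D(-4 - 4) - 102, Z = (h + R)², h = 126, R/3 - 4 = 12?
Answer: 1/30058 ≈ 3.3269e-5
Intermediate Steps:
R = 48 (R = 12 + 3*12 = 12 + 36 = 48)
r = -9 (r = -7 - 2 = -9)
Z = 30276 (Z = (126 + 48)² = 174² = 30276)
D(X) = 9 + X (D(X) = X - 1*(-9) = X + 9 = 9 + X)
Y = -218 (Y = -116*(9 + (-4 - 4)) - 102 = -116*(9 - 8) - 102 = -116*1 - 102 = -116 - 102 = -218)
1/(Z + Y) = 1/(30276 - 218) = 1/30058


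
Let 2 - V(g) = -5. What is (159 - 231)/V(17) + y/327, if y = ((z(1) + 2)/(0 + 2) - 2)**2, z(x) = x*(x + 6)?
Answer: -94001/9156 ≈ -10.267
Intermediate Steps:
z(x) = x*(6 + x)
V(g) = 7 (V(g) = 2 - 1*(-5) = 2 + 5 = 7)
y = 25/4 (y = ((1*(6 + 1) + 2)/(0 + 2) - 2)**2 = ((1*7 + 2)/2 - 2)**2 = ((7 + 2)*(1/2) - 2)**2 = (9*(1/2) - 2)**2 = (9/2 - 2)**2 = (5/2)**2 = 25/4 ≈ 6.2500)
(159 - 231)/V(17) + y/327 = (159 - 231)/7 + (25/4)/327 = -72*1/7 + (25/4)*(1/327) = -72/7 + 25/1308 = -94001/9156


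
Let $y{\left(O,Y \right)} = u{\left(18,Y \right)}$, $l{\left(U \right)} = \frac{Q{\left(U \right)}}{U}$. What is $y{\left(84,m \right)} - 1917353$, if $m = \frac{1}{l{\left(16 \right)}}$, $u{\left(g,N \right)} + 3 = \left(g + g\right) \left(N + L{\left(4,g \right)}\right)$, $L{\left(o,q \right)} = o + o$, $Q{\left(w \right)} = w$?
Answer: $-1917032$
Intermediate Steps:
$l{\left(U \right)} = 1$ ($l{\left(U \right)} = \frac{U}{U} = 1$)
$L{\left(o,q \right)} = 2 o$
$u{\left(g,N \right)} = -3 + 2 g \left(8 + N\right)$ ($u{\left(g,N \right)} = -3 + \left(g + g\right) \left(N + 2 \cdot 4\right) = -3 + 2 g \left(N + 8\right) = -3 + 2 g \left(8 + N\right)$)
$m = 1$ ($m = 1^{-1} = 1$)
$y{\left(O,Y \right)} = 285 + 36 Y$ ($y{\left(O,Y \right)} = -3 + 16 \cdot 18 + 2 Y 18 = -3 + 288 + 36 Y = 285 + 36 Y$)
$y{\left(84,m \right)} - 1917353 = \left(285 + 36 \cdot 1\right) - 1917353 = \left(285 + 36\right) - 1917353 = 321 - 1917353 = -1917032$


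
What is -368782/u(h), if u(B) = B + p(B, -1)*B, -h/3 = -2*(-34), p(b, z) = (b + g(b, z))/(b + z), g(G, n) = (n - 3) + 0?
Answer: 37800155/42126 ≈ 897.31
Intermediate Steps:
g(G, n) = -3 + n (g(G, n) = (-3 + n) + 0 = -3 + n)
p(b, z) = (-3 + b + z)/(b + z) (p(b, z) = (b + (-3 + z))/(b + z) = (-3 + b + z)/(b + z))
h = -204 (h = -(-6)*(-34) = -3*68 = -204)
u(B) = B + B*(-4 + B)/(-1 + B) (u(B) = B + ((-3 + B - 1)/(B - 1))*B = B + ((-4 + B)/(-1 + B))*B = B + B*(-4 + B)/(-1 + B))
-368782/u(h) = -368782*(-(-1 - 204)/(204*(-5 + 2*(-204)))) = -368782*205/(204*(-5 - 408)) = -368782/((-204*(-1/205)*(-413))) = -368782/(-84252/205) = -368782*(-205/84252) = 37800155/42126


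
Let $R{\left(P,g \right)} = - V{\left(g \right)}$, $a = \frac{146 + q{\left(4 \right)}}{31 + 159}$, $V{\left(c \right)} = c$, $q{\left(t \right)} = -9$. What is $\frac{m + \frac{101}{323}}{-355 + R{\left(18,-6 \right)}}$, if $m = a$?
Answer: $- \frac{3339}{1127270} \approx -0.002962$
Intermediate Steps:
$a = \frac{137}{190}$ ($a = \frac{146 - 9}{31 + 159} = \frac{137}{190} \approx 0.72105$)
$m = \frac{137}{190} \approx 0.72105$
$R{\left(P,g \right)} = - g$
$\frac{m + \frac{101}{323}}{-355 + R{\left(18,-6 \right)}} = \frac{\frac{137}{190} + \frac{101}{323}}{-355 - -6} = \frac{\frac{137}{190} + 101 \cdot \frac{1}{323}}{-355 + 6} = \frac{\frac{137}{190} + \frac{101}{323}}{-349} = \frac{3339}{3230} \left(- \frac{1}{349}\right) = - \frac{3339}{1127270}$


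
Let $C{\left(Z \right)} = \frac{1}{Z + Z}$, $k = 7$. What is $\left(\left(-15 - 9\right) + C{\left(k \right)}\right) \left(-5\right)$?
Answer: $\frac{1675}{14} \approx 119.64$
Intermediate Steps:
$C{\left(Z \right)} = \frac{1}{2 Z}$
$\left(\left(-15 - 9\right) + C{\left(k \right)}\right) \left(-5\right) = \left(\left(-15 - 9\right) + \frac{1}{2 \cdot 7}\right) \left(-5\right) = \left(\left(-15 - 9\right) + \frac{1}{2} \cdot \frac{1}{7}\right) \left(-5\right) = \left(-24 + \frac{1}{14}\right) \left(-5\right) = \left(- \frac{335}{14}\right) \left(-5\right) = \frac{1675}{14}$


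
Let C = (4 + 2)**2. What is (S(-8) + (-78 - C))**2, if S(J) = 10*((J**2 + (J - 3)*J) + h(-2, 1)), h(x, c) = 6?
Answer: 2149156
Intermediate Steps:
C = 36 (C = 6**2 = 36)
S(J) = 60 + 10*J**2 + 10*J*(-3 + J) (S(J) = 10*((J**2 + (J - 3)*J) + 6) = 10*((J**2 + (-3 + J)*J) + 6) = 10*((J**2 + J*(-3 + J)) + 6) = 10*(6 + J**2 + J*(-3 + J)) = 60 + 10*J**2 + 10*J*(-3 + J))
(S(-8) + (-78 - C))**2 = ((60 - 30*(-8) + 20*(-8)**2) + (-78 - 1*36))**2 = ((60 + 240 + 20*64) + (-78 - 36))**2 = ((60 + 240 + 1280) - 114)**2 = (1580 - 114)**2 = 1466**2 = 2149156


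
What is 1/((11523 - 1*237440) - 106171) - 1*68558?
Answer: -22767289105/332088 ≈ -68558.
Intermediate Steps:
1/((11523 - 1*237440) - 106171) - 1*68558 = 1/((11523 - 237440) - 106171) - 68558 = 1/(-225917 - 106171) - 68558 = 1/(-332088) - 68558 = -1/332088 - 68558 = -22767289105/332088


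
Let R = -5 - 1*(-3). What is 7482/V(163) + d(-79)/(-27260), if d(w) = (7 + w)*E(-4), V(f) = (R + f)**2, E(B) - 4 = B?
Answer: 7482/25921 ≈ 0.28865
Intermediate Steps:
E(B) = 4 + B
R = -2 (R = -5 + 3 = -2)
V(f) = (-2 + f)**2
d(w) = 0 (d(w) = (7 + w)*(4 - 4) = (7 + w)*0 = 0)
7482/V(163) + d(-79)/(-27260) = 7482/((-2 + 163)**2) + 0/(-27260) = 7482/(161**2) + 0*(-1/27260) = 7482/25921 + 0 = 7482/25921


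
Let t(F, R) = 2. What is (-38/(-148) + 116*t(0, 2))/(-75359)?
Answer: -17187/5576566 ≈ -0.0030820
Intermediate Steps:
(-38/(-148) + 116*t(0, 2))/(-75359) = (-38/(-148) + 116*2)/(-75359) = (-38*(-1/148) + 232)*(-1/75359) = (19/74 + 232)*(-1/75359) = (17187/74)*(-1/75359) = -17187/5576566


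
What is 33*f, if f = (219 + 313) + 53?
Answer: 19305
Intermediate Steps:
f = 585 (f = 532 + 53 = 585)
33*f = 33*585 = 19305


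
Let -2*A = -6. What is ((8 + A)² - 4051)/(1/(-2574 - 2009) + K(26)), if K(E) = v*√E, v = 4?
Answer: -18011190/8737617823 - 330181135080*√26/8737617823 ≈ -192.69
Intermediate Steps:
A = 3 (A = -½*(-6) = 3)
K(E) = 4*√E
((8 + A)² - 4051)/(1/(-2574 - 2009) + K(26)) = ((8 + 3)² - 4051)/(1/(-2574 - 2009) + 4*√26) = (11² - 4051)/(1/(-4583) + 4*√26) = (121 - 4051)/(-1/4583 + 4*√26) = -3930/(-1/4583 + 4*√26)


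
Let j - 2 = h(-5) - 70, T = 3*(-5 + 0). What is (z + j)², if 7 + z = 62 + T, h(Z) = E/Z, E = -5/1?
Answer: 729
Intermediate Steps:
T = -15 (T = 3*(-5) = -15)
E = -5 (E = -5*1 = -5)
h(Z) = -5/Z
j = -67 (j = 2 + (-5/(-5) - 70) = 2 + (-5*(-⅕) - 70) = 2 + (1 - 70) = 2 - 69 = -67)
z = 40 (z = -7 + (62 - 15) = -7 + 47 = 40)
(z + j)² = (40 - 67)² = (-27)² = 729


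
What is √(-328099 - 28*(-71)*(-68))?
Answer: I*√463283 ≈ 680.65*I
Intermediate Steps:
√(-328099 - 28*(-71)*(-68)) = √(-328099 + 1988*(-68)) = √(-328099 - 135184) = √(-463283) = I*√463283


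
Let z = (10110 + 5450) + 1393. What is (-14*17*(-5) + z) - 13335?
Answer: 4808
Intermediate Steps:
z = 16953 (z = 15560 + 1393 = 16953)
(-14*17*(-5) + z) - 13335 = (-14*17*(-5) + 16953) - 13335 = (-238*(-5) + 16953) - 13335 = (1190 + 16953) - 13335 = 18143 - 13335 = 4808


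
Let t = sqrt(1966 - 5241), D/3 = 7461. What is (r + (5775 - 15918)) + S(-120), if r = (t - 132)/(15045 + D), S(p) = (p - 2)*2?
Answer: -32397064/3119 + 5*I*sqrt(131)/37428 ≈ -10387.0 + 0.001529*I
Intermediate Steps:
D = 22383 (D = 3*7461 = 22383)
S(p) = -4 + 2*p (S(p) = (-2 + p)*2 = -4 + 2*p)
t = 5*I*sqrt(131) (t = sqrt(-3275) = 5*I*sqrt(131) ≈ 57.228*I)
r = -11/3119 + 5*I*sqrt(131)/37428 (r = (5*I*sqrt(131) - 132)/(15045 + 22383) = (-132 + 5*I*sqrt(131))/37428 = (-132 + 5*I*sqrt(131))*(1/37428) = -11/3119 + 5*I*sqrt(131)/37428 ≈ -0.0035268 + 0.001529*I)
(r + (5775 - 15918)) + S(-120) = ((-11/3119 + 5*I*sqrt(131)/37428) + (5775 - 15918)) + (-4 + 2*(-120)) = ((-11/3119 + 5*I*sqrt(131)/37428) - 10143) + (-4 - 240) = (-31636028/3119 + 5*I*sqrt(131)/37428) - 244 = -32397064/3119 + 5*I*sqrt(131)/37428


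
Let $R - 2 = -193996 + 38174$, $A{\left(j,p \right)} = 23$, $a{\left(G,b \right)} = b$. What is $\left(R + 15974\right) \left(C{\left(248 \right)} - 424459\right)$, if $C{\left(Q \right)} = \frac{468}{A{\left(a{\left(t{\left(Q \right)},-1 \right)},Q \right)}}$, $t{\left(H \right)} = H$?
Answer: $\frac{1365189098294}{23} \approx 5.9356 \cdot 10^{10}$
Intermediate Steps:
$R = -155820$ ($R = 2 + \left(-193996 + 38174\right) = 2 - 155822 = -155820$)
$C{\left(Q \right)} = \frac{468}{23}$
$\left(R + 15974\right) \left(C{\left(248 \right)} - 424459\right) = \left(-155820 + 15974\right) \left(\frac{468}{23} - 424459\right) = \left(-139846\right) \left(- \frac{9762089}{23}\right) = \frac{1365189098294}{23}$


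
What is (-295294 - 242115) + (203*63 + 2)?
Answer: -524618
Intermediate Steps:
(-295294 - 242115) + (203*63 + 2) = -537409 + (12789 + 2) = -537409 + 12791 = -524618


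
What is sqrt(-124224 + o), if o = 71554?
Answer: I*sqrt(52670) ≈ 229.5*I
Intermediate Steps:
sqrt(-124224 + o) = sqrt(-124224 + 71554) = sqrt(-52670) = I*sqrt(52670)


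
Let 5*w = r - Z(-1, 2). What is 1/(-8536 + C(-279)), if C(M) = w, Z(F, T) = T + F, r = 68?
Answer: -5/42613 ≈ -0.00011734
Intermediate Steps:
Z(F, T) = F + T
w = 67/5 (w = (68 - (-1 + 2))/5 = (68 - 1*1)/5 = (68 - 1)/5 = (⅕)*67 = 67/5 ≈ 13.400)
C(M) = 67/5
1/(-8536 + C(-279)) = 1/(-8536 + 67/5) = 1/(-42613/5) = -5/42613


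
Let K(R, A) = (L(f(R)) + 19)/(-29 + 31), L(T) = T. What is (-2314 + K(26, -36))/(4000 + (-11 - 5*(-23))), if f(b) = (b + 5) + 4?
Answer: -2287/4104 ≈ -0.55726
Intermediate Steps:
f(b) = 9 + b (f(b) = (5 + b) + 4 = 9 + b)
K(R, A) = 14 + R/2 (K(R, A) = ((9 + R) + 19)/(-29 + 31) = (28 + R)/2 = (28 + R)*(1/2) = 14 + R/2)
(-2314 + K(26, -36))/(4000 + (-11 - 5*(-23))) = (-2314 + (14 + (1/2)*26))/(4000 + (-11 - 5*(-23))) = (-2314 + (14 + 13))/(4000 + (-11 + 115)) = (-2314 + 27)/(4000 + 104) = -2287/4104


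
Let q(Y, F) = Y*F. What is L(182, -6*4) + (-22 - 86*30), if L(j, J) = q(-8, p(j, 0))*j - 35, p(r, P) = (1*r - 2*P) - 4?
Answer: -261805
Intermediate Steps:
p(r, P) = -4 + r - 2*P (p(r, P) = (r - 2*P) - 4 = -4 + r - 2*P)
q(Y, F) = F*Y
L(j, J) = -35 + j*(32 - 8*j) (L(j, J) = ((-4 + j - 2*0)*(-8))*j - 35 = ((-4 + j + 0)*(-8))*j - 35 = ((-4 + j)*(-8))*j - 35 = (32 - 8*j)*j - 35 = j*(32 - 8*j) - 35 = -35 + j*(32 - 8*j))
L(182, -6*4) + (-22 - 86*30) = (-35 - 8*182*(-4 + 182)) + (-22 - 86*30) = (-35 - 8*182*178) + (-22 - 2580) = (-35 - 259168) - 2602 = -259203 - 2602 = -261805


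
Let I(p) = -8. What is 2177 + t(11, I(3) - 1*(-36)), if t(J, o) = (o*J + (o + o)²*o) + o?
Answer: 90321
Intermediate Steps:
t(J, o) = o + 4*o³ + J*o (t(J, o) = (J*o + (2*o)²*o) + o = (J*o + (4*o²)*o) + o = (J*o + 4*o³) + o = (4*o³ + J*o) + o = o + 4*o³ + J*o)
2177 + t(11, I(3) - 1*(-36)) = 2177 + (-8 - 1*(-36))*(1 + 11 + 4*(-8 - 1*(-36))²) = 2177 + (-8 + 36)*(1 + 11 + 4*(-8 + 36)²) = 2177 + 28*(1 + 11 + 4*28²) = 2177 + 28*(1 + 11 + 4*784) = 2177 + 28*(1 + 11 + 3136) = 2177 + 28*3148 = 2177 + 88144 = 90321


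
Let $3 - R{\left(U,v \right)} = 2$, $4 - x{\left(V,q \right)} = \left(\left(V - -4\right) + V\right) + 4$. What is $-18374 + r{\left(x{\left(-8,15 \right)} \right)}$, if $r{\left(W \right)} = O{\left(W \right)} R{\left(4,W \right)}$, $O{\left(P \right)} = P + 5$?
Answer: $-18357$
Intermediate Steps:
$x{\left(V,q \right)} = -4 - 2 V$ ($x{\left(V,q \right)} = 4 - \left(\left(\left(V - -4\right) + V\right) + 4\right) = 4 - \left(\left(\left(V + 4\right) + V\right) + 4\right) = 4 - \left(\left(\left(4 + V\right) + V\right) + 4\right) = 4 - \left(\left(4 + 2 V\right) + 4\right) = 4 - \left(8 + 2 V\right) = -4 - 2 V$)
$O{\left(P \right)} = 5 + P$
$R{\left(U,v \right)} = 1$ ($R{\left(U,v \right)} = 3 - 2 = 1$)
$r{\left(W \right)} = 5 + W$ ($r{\left(W \right)} = \left(5 + W\right) 1 = 5 + W$)
$-18374 + r{\left(x{\left(-8,15 \right)} \right)} = -18374 + \left(5 - -12\right) = -18374 + \left(5 + \left(-4 + 16\right)\right) = -18374 + \left(5 + 12\right) = -18374 + 17 = -18357$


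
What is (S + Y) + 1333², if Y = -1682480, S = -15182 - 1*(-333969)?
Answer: 413196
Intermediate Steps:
S = 318787 (S = -15182 + 333969 = 318787)
(S + Y) + 1333² = (318787 - 1682480) + 1333² = -1363693 + 1776889 = 413196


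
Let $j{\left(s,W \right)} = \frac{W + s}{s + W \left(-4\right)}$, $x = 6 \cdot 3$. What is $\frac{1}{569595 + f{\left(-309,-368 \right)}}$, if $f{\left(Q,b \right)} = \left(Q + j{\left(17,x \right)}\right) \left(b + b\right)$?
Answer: $\frac{11}{8772361} \approx 1.2539 \cdot 10^{-6}$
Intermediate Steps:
$x = 18$
$j{\left(s,W \right)} = \frac{W + s}{s - 4 W}$
$f{\left(Q,b \right)} = 2 b \left(- \frac{7}{11} + Q\right)$ ($f{\left(Q,b \right)} = \left(Q + \frac{18 + 17}{17 - 72}\right) \left(b + b\right) = \left(Q + \frac{1}{17 - 72} \cdot 35\right) 2 b = \left(Q + \frac{1}{-55} \cdot 35\right) 2 b = \left(Q - \frac{7}{11}\right) 2 b = \left(- \frac{7}{11} + Q\right) 2 b = 2 b \left(- \frac{7}{11} + Q\right)$)
$\frac{1}{569595 + f{\left(-309,-368 \right)}} = \frac{1}{569595 + \frac{2}{11} \left(-368\right) \left(-7 + 11 \left(-309\right)\right)} = \frac{1}{569595 + \frac{2}{11} \left(-368\right) \left(-7 - 3399\right)} = \frac{1}{569595 + \frac{2}{11} \left(-368\right) \left(-3406\right)} = \frac{1}{569595 + \frac{2506816}{11}} = \frac{1}{\frac{8772361}{11}} = \frac{11}{8772361}$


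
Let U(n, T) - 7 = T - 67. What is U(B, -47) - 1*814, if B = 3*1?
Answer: -921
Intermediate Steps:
B = 3
U(n, T) = -60 + T (U(n, T) = 7 + (T - 67) = 7 + (-67 + T) = -60 + T)
U(B, -47) - 1*814 = (-60 - 47) - 1*814 = -107 - 814 = -921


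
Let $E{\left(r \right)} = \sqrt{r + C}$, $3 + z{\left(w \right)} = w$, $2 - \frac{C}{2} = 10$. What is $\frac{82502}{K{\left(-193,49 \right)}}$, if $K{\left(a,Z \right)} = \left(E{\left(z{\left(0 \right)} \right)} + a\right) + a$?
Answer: $- \frac{31845772}{149015} - \frac{82502 i \sqrt{19}}{149015} \approx -213.71 - 2.4133 i$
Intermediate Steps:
$C = -16$ ($C = 4 - 20 = -16$)
$z{\left(w \right)} = -3 + w$
$E{\left(r \right)} = \sqrt{-16 + r}$ ($E{\left(r \right)} = \sqrt{r - 16} = \sqrt{-16 + r}$)
$K{\left(a,Z \right)} = 2 a + i \sqrt{19}$ ($K{\left(a,Z \right)} = \left(\sqrt{-16 + \left(-3 + 0\right)} + a\right) + a = \left(\sqrt{-16 - 3} + a\right) + a = \left(\sqrt{-19} + a\right) + a = \left(i \sqrt{19} + a\right) + a = \left(a + i \sqrt{19}\right) + a = 2 a + i \sqrt{19}$)
$\frac{82502}{K{\left(-193,49 \right)}} = \frac{82502}{2 \left(-193\right) + i \sqrt{19}} = \frac{82502}{-386 + i \sqrt{19}}$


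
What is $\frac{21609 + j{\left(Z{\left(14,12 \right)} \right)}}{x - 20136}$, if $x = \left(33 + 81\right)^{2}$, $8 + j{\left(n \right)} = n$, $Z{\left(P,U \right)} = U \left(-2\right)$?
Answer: $- \frac{21577}{7140} \approx -3.022$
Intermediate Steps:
$Z{\left(P,U \right)} = - 2 U$
$j{\left(n \right)} = -8 + n$
$x = 12996$ ($x = 114^{2} = 12996$)
$\frac{21609 + j{\left(Z{\left(14,12 \right)} \right)}}{x - 20136} = \frac{21609 - 32}{12996 - 20136} = \frac{21609 - 32}{-7140} = \left(21609 - 32\right) \left(- \frac{1}{7140}\right) = 21577 \left(- \frac{1}{7140}\right) = - \frac{21577}{7140}$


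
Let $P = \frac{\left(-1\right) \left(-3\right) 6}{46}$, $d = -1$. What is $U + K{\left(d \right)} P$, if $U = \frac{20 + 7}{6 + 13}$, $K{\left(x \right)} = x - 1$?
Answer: $\frac{279}{437} \approx 0.63844$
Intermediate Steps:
$K{\left(x \right)} = -1 + x$
$P = \frac{9}{23}$ ($P = 3 \cdot 6 \cdot \frac{1}{46} = 18 \cdot \frac{1}{46} = \frac{9}{23} \approx 0.3913$)
$U = \frac{27}{19} \approx 1.4211$
$U + K{\left(d \right)} P = \frac{27}{19} + \left(-1 - 1\right) \frac{9}{23} = \frac{27}{19} - \frac{18}{23} = \frac{279}{437}$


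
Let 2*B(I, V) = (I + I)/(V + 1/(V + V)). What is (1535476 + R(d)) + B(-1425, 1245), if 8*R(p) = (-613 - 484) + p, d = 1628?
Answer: 38082049015289/24800408 ≈ 1.5355e+6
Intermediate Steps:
B(I, V) = I/(V + 1/(2*V)) (B(I, V) = ((I + I)/(V + 1/(V + V)))/2 = ((2*I)/(V + 1/(2*V)))/2 = (2*I/(V + 1/(2*V)))/2 = I/(V + 1/(2*V)))
R(p) = -1097/8 + p/8 (R(p) = ((-613 - 484) + p)/8 = (-1097 + p)/8 = -1097/8 + p/8)
(1535476 + R(d)) + B(-1425, 1245) = (1535476 + (-1097/8 + (⅛)*1628)) + 2*(-1425)*1245/(1 + 2*1245²) = (1535476 + (-1097/8 + 407/2)) + 2*(-1425)*1245/(1 + 2*1550025) = (1535476 + 531/8) + 2*(-1425)*1245/(1 + 3100050) = 12284339/8 + 2*(-1425)*1245/3100051 = 12284339/8 + 2*(-1425)*1245*(1/3100051) = 12284339/8 - 3548250/3100051 = 38082049015289/24800408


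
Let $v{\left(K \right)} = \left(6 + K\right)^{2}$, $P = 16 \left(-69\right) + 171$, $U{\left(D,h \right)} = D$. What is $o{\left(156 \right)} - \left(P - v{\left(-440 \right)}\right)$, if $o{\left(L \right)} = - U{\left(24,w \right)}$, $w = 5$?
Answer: $189265$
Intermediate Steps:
$o{\left(L \right)} = -24$ ($o{\left(L \right)} = \left(-1\right) 24 = -24$)
$P = -933$ ($P = -1104 + 171 = -933$)
$o{\left(156 \right)} - \left(P - v{\left(-440 \right)}\right) = -24 - \left(-933 - \left(6 - 440\right)^{2}\right) = -24 + \left(\left(-434\right)^{2} + 933\right) = -24 + \left(188356 + 933\right) = -24 + 189289 = 189265$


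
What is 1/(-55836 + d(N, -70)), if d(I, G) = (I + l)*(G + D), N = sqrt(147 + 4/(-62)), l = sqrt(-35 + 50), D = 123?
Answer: 31/(-1730916 + 53*sqrt(141205) + 1643*sqrt(15)) ≈ -1.8186e-5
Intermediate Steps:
l = sqrt(15) ≈ 3.8730
N = sqrt(141205)/31 (N = sqrt(147 + 4*(-1/62)) = sqrt(147 - 2/31) = sqrt(4555/31) = sqrt(141205)/31 ≈ 12.122)
d(I, G) = (123 + G)*(I + sqrt(15)) (d(I, G) = (I + sqrt(15))*(G + 123) = (I + sqrt(15))*(123 + G) = (123 + G)*(I + sqrt(15)))
1/(-55836 + d(N, -70)) = 1/(-55836 + (123*(sqrt(141205)/31) + 123*sqrt(15) - 70*sqrt(141205)/31 - 70*sqrt(15))) = 1/(-55836 + (123*sqrt(141205)/31 + 123*sqrt(15) - 70*sqrt(141205)/31 - 70*sqrt(15))) = 1/(-55836 + (53*sqrt(15) + 53*sqrt(141205)/31)) = 1/(-55836 + 53*sqrt(15) + 53*sqrt(141205)/31)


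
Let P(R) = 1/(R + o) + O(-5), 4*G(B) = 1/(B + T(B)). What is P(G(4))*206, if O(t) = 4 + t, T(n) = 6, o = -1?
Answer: -16274/39 ≈ -417.28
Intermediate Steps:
G(B) = 1/(4*(6 + B)) (G(B) = 1/(4*(B + 6)) = 1/(4*(6 + B)))
P(R) = -1 + 1/(-1 + R) (P(R) = 1/(R - 1) + (4 - 5) = 1/(-1 + R) - 1 = -1 + 1/(-1 + R))
P(G(4))*206 = ((2 - 1/(4*(6 + 4)))/(-1 + 1/(4*(6 + 4))))*206 = ((2 - 1/(4*10))/(-1 + (¼)/10))*206 = ((2 - 1/(4*10))/(-1 + (¼)*(⅒)))*206 = ((2 - 1*1/40)/(-1 + 1/40))*206 = ((2 - 1/40)/(-39/40))*206 = -40/39*79/40*206 = -79/39*206 = -16274/39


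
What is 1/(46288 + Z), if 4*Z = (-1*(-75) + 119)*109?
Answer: 2/103149 ≈ 1.9389e-5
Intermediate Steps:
Z = 10573/2 (Z = ((-1*(-75) + 119)*109)/4 = ((75 + 119)*109)/4 = (194*109)/4 = (¼)*21146 = 10573/2 ≈ 5286.5)
1/(46288 + Z) = 1/(46288 + 10573/2) = 1/(103149/2) = 2/103149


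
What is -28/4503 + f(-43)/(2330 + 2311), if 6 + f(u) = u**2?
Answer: 2723027/6966141 ≈ 0.39089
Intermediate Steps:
f(u) = -6 + u**2
-28/4503 + f(-43)/(2330 + 2311) = -28/4503 + (-6 + (-43)**2)/(2330 + 2311) = -28*1/4503 + (-6 + 1849)/4641 = -28/4503 + 1843*(1/4641) = -28/4503 + 1843/4641 = 2723027/6966141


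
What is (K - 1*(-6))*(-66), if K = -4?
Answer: -132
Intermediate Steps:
(K - 1*(-6))*(-66) = (-4 - 1*(-6))*(-66) = (-4 + 6)*(-66) = 2*(-66) = -132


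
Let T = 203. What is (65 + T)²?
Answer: 71824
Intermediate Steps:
(65 + T)² = (65 + 203)² = 268² = 71824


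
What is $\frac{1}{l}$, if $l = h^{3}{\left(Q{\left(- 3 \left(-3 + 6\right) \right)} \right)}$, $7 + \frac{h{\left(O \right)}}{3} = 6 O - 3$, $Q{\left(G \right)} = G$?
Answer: $- \frac{1}{7077888} \approx -1.4128 \cdot 10^{-7}$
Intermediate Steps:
$h{\left(O \right)} = -30 + 18 O$ ($h{\left(O \right)} = -21 + 3 \left(6 O - 3\right) = -21 + 3 \left(-3 + 6 O\right) = -21 + \left(-9 + 18 O\right) = -30 + 18 O$)
$l = -7077888$ ($l = \left(-30 + 18 \left(- 3 \left(-3 + 6\right)\right)\right)^{3} = \left(-30 + 18 \left(\left(-3\right) 3\right)\right)^{3} = \left(-30 + 18 \left(-9\right)\right)^{3} = \left(-30 - 162\right)^{3} = \left(-192\right)^{3} = -7077888$)
$\frac{1}{l} = \frac{1}{-7077888} = - \frac{1}{7077888}$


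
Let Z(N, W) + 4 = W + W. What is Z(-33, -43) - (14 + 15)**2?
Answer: -931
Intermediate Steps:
Z(N, W) = -4 + 2*W (Z(N, W) = -4 + (W + W) = -4 + 2*W)
Z(-33, -43) - (14 + 15)**2 = (-4 + 2*(-43)) - (14 + 15)**2 = (-4 - 86) - 1*29**2 = -90 - 1*841 = -90 - 841 = -931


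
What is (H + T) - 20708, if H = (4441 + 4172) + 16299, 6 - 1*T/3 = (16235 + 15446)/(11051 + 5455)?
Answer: 23197763/5502 ≈ 4216.2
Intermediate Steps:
T = 67355/5502 (T = 18 - 3*(16235 + 15446)/(11051 + 5455) = 18 - 95043/16506 = 18 - 3*31681/16506 = 18 - 31681/5502 = 67355/5502 ≈ 12.242)
H = 24912 (H = 8613 + 16299 = 24912)
(H + T) - 20708 = (24912 + 67355/5502) - 20708 = 137133179/5502 - 20708 = 23197763/5502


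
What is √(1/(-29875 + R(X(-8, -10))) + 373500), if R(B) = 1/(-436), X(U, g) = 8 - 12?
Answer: 2*√15842345773186188766/13025501 ≈ 611.15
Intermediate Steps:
X(U, g) = -4
R(B) = -1/436
√(1/(-29875 + R(X(-8, -10))) + 373500) = √(1/(-29875 - 1/436) + 373500) = √(1/(-13025501/436) + 373500) = √(-436/13025501 + 373500) = √(4865024623064/13025501) = 2*√15842345773186188766/13025501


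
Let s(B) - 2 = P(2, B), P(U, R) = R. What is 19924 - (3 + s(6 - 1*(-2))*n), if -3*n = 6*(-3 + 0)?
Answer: 19861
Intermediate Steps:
n = 6 (n = -2*(-3 + 0) = -2*(-3) = -⅓*(-18) = 6)
s(B) = 2 + B
19924 - (3 + s(6 - 1*(-2))*n) = 19924 - (3 + (2 + (6 - 1*(-2)))*6) = 19924 - (3 + (2 + (6 + 2))*6) = 19924 - (3 + (2 + 8)*6) = 19924 - (3 + 10*6) = 19924 - (3 + 60) = 19924 - 1*63 = 19924 - 63 = 19861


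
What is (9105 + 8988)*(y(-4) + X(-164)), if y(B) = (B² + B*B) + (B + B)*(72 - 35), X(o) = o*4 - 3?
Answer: -16699839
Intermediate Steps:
X(o) = -3 + 4*o (X(o) = 4*o - 3 = -3 + 4*o)
y(B) = 2*B² + 74*B (y(B) = (B² + B²) + (2*B)*37 = 2*B² + 74*B)
(9105 + 8988)*(y(-4) + X(-164)) = (9105 + 8988)*(2*(-4)*(37 - 4) + (-3 + 4*(-164))) = 18093*(2*(-4)*33 + (-3 - 656)) = 18093*(-264 - 659) = 18093*(-923) = -16699839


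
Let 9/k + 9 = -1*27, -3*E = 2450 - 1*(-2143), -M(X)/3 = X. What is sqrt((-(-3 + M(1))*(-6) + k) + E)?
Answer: I*sqrt(6269)/2 ≈ 39.589*I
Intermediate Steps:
M(X) = -3*X
E = -1531 (E = -(2450 - 1*(-2143))/3 = -(2450 + 2143)/3 = -1/3*4593 = -1531)
k = -1/4 (k = 9/(-9 - 1*27) = 9/(-9 - 27) = 9/(-36) = 9*(-1/36) = -1/4 ≈ -0.25000)
sqrt((-(-3 + M(1))*(-6) + k) + E) = sqrt((-(-3 - 3*1)*(-6) - 1/4) - 1531) = sqrt((-(-3 - 3)*(-6) - 1/4) - 1531) = sqrt((-1*(-6)*(-6) - 1/4) - 1531) = sqrt((6*(-6) - 1/4) - 1531) = sqrt((-36 - 1/4) - 1531) = sqrt(-145/4 - 1531) = sqrt(-6269/4) = I*sqrt(6269)/2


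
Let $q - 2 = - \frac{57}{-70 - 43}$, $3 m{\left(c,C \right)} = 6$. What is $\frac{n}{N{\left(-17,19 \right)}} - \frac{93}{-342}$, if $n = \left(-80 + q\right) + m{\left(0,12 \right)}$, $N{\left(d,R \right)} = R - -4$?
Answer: $- \frac{891965}{296286} \approx -3.0105$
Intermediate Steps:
$m{\left(c,C \right)} = 2$ ($m{\left(c,C \right)} = \frac{1}{3} \cdot 6 = 2$)
$q = \frac{283}{113}$ ($q = 2 - \frac{57}{-70 - 43} = 2 - \frac{57}{-113} = 2 - - \frac{57}{113} = 2 + \frac{57}{113} = \frac{283}{113} \approx 2.5044$)
$N{\left(d,R \right)} = 4 + R$ ($N{\left(d,R \right)} = R + 4 = 4 + R$)
$n = - \frac{8531}{113}$ ($n = \left(-80 + \frac{283}{113}\right) + 2 = - \frac{8757}{113} + 2 = - \frac{8531}{113} \approx -75.496$)
$\frac{n}{N{\left(-17,19 \right)}} - \frac{93}{-342} = - \frac{8531}{113 \left(4 + 19\right)} - \frac{93}{-342} = - \frac{8531}{113 \cdot 23} - - \frac{31}{114} = \left(- \frac{8531}{113}\right) \frac{1}{23} + \frac{31}{114} = - \frac{8531}{2599} + \frac{31}{114} = - \frac{891965}{296286}$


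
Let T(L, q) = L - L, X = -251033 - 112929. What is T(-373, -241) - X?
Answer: 363962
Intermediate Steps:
X = -363962
T(L, q) = 0
T(-373, -241) - X = 0 - 1*(-363962) = 0 + 363962 = 363962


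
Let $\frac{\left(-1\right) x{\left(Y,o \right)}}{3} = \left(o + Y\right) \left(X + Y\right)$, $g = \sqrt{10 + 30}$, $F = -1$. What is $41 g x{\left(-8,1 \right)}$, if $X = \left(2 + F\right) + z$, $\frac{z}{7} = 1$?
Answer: $0$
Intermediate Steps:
$z = 7$ ($z = 7 \cdot 1 = 7$)
$X = 8$ ($X = \left(2 - 1\right) + 7 = 1 + 7 = 8$)
$g = 2 \sqrt{10}$ ($g = \sqrt{40} = 2 \sqrt{10} \approx 6.3246$)
$x{\left(Y,o \right)} = - 3 \left(8 + Y\right) \left(Y + o\right)$ ($x{\left(Y,o \right)} = - 3 \left(o + Y\right) \left(8 + Y\right) = - 3 \left(Y + o\right) \left(8 + Y\right) = - 3 \left(8 + Y\right) \left(Y + o\right)$)
$41 g x{\left(-8,1 \right)} = 41 \cdot 2 \sqrt{10} \left(\left(-24\right) \left(-8\right) - 24 - 3 \left(-8\right)^{2} - \left(-24\right) 1\right) = 82 \sqrt{10} \left(192 - 24 - 192 + 24\right) = 82 \sqrt{10} \cdot 0 = 0$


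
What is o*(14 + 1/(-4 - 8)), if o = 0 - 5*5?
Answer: -4175/12 ≈ -347.92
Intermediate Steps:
o = -25 (o = 0 - 25 = -25)
o*(14 + 1/(-4 - 8)) = -25*(14 + 1/(-4 - 8)) = -25*(14 + 1/(-12)) = -25*(14 - 1/12) = -25*167/12 = -4175/12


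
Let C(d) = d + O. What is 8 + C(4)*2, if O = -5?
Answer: 6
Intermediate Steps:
C(d) = -5 + d (C(d) = d - 5 = -5 + d)
8 + C(4)*2 = 8 + (-5 + 4)*2 = 8 - 1*2 = 8 - 2 = 6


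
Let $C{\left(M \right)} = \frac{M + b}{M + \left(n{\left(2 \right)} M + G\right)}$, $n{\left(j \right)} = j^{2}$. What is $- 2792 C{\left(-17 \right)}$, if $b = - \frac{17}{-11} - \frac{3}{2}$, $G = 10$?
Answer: $- \frac{520708}{825} \approx -631.16$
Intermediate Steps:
$b = \frac{1}{22}$ ($b = \left(-17\right) \left(- \frac{1}{11}\right) - \frac{3}{2} = \frac{17}{11} - \frac{3}{2} = \frac{1}{22} \approx 0.045455$)
$C{\left(M \right)} = \frac{\frac{1}{22} + M}{10 + 5 M}$ ($C{\left(M \right)} = \frac{M + \frac{1}{22}}{M + \left(2^{2} M + 10\right)} = \frac{\frac{1}{22} + M}{M + \left(4 M + 10\right)} = \frac{\frac{1}{22} + M}{M + \left(10 + 4 M\right)} = \frac{\frac{1}{22} + M}{10 + 5 M}$)
$- 2792 C{\left(-17 \right)} = - 2792 \frac{1 + 22 \left(-17\right)}{110 \left(2 - 17\right)} = - 2792 \frac{1 - 374}{110 \left(-15\right)} = - 2792 \cdot \frac{1}{110} \left(- \frac{1}{15}\right) \left(-373\right) = \left(-2792\right) \frac{373}{1650} = - \frac{520708}{825}$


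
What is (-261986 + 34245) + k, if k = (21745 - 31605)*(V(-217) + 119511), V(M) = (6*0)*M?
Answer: -1178606201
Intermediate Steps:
V(M) = 0 (V(M) = 0*M = 0)
k = -1178378460 (k = (21745 - 31605)*(0 + 119511) = -9860*119511 = -1178378460)
(-261986 + 34245) + k = (-261986 + 34245) - 1178378460 = -227741 - 1178378460 = -1178606201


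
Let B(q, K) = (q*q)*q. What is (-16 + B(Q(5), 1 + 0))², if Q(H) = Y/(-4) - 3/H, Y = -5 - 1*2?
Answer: 13417283889/64000000 ≈ 209.65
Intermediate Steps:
Y = -7 (Y = -5 - 2 = -7)
Q(H) = 7/4 - 3/H (Q(H) = -7/(-4) - 3/H = -7*(-¼) - 3/H = 7/4 - 3/H)
B(q, K) = q³ (B(q, K) = q²*q = q³)
(-16 + B(Q(5), 1 + 0))² = (-16 + (7/4 - 3/5)³)² = (-16 + (7/4 - 3*⅕)³)² = (-16 + (7/4 - ⅗)³)² = (-16 + (23/20)³)² = (-16 + 12167/8000)² = (-115833/8000)² = 13417283889/64000000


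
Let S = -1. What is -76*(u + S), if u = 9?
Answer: -608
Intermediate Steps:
-76*(u + S) = -76*(9 - 1) = -76*8 = -608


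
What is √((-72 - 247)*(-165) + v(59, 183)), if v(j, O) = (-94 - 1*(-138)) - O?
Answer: 4*√3281 ≈ 229.12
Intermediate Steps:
v(j, O) = 44 - O (v(j, O) = (-94 + 138) - O = 44 - O)
√((-72 - 247)*(-165) + v(59, 183)) = √((-72 - 247)*(-165) + (44 - 1*183)) = √(-319*(-165) + (44 - 183)) = √(52635 - 139) = √52496 = 4*√3281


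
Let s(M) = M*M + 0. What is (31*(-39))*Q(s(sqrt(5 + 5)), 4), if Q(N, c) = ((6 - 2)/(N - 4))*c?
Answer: -3224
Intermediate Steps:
s(M) = M**2 (s(M) = M**2 + 0 = M**2)
Q(N, c) = 4*c/(-4 + N) (Q(N, c) = (4/(-4 + N))*c = 4*c/(-4 + N))
(31*(-39))*Q(s(sqrt(5 + 5)), 4) = (31*(-39))*(4*4/(-4 + (sqrt(5 + 5))**2)) = -4836*4/(-4 + (sqrt(10))**2) = -4836*4/(-4 + 10) = -4836*4/6 = -1209*8/3 = -3224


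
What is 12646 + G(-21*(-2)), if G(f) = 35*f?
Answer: 14116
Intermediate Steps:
12646 + G(-21*(-2)) = 12646 + 35*(-21*(-2)) = 12646 + 35*42 = 12646 + 1470 = 14116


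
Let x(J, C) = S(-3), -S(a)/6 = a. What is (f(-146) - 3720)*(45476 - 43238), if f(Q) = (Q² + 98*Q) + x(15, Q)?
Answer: 7398828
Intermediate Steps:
S(a) = -6*a
x(J, C) = 18 (x(J, C) = -6*(-3) = 18)
f(Q) = 18 + Q² + 98*Q (f(Q) = (Q² + 98*Q) + 18 = 18 + Q² + 98*Q)
(f(-146) - 3720)*(45476 - 43238) = ((18 + (-146)² + 98*(-146)) - 3720)*(45476 - 43238) = ((18 + 21316 - 14308) - 3720)*2238 = (7026 - 3720)*2238 = 3306*2238 = 7398828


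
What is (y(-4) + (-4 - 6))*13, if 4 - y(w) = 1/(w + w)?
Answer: -611/8 ≈ -76.375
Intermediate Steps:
y(w) = 4 - 1/(2*w) (y(w) = 4 - 1/(w + w) = 4 - 1/(2*w))
(y(-4) + (-4 - 6))*13 = ((4 - ½/(-4)) + (-4 - 6))*13 = ((4 - ½*(-¼)) - 10)*13 = ((4 + ⅛) - 10)*13 = (33/8 - 10)*13 = -47/8*13 = -611/8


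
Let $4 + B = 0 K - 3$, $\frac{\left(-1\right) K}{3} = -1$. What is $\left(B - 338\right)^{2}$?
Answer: $119025$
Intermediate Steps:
$K = 3$ ($K = \left(-3\right) \left(-1\right) = 3$)
$B = -7$ ($B = -4 + \left(0 \cdot 3 - 3\right) = -4 + \left(0 - 3\right) = -4 - 3 = -7$)
$\left(B - 338\right)^{2} = \left(-7 - 338\right)^{2} = \left(-345\right)^{2} = 119025$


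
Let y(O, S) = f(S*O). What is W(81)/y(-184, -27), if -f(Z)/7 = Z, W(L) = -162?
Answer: 3/644 ≈ 0.0046584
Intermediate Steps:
f(Z) = -7*Z
y(O, S) = -7*O*S (y(O, S) = -7*S*O = -7*O*S)
W(81)/y(-184, -27) = -162/((-7*(-184)*(-27))) = -162/(-34776) = -162*(-1/34776) = 3/644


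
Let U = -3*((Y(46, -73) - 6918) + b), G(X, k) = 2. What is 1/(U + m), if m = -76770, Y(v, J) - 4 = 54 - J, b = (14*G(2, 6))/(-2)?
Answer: -1/56367 ≈ -1.7741e-5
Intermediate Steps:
b = -14 (b = (14*2)/(-2) = 28*(-1/2) = -14)
Y(v, J) = 58 - J (Y(v, J) = 4 + (54 - J) = 58 - J)
U = 20403 (U = -3*(((58 - 1*(-73)) - 6918) - 14) = -3*(((58 + 73) - 6918) - 14) = -3*((131 - 6918) - 14) = -3*(-6787 - 14) = -3*(-6801) = 20403)
1/(U + m) = 1/(20403 - 76770) = 1/(-56367) = -1/56367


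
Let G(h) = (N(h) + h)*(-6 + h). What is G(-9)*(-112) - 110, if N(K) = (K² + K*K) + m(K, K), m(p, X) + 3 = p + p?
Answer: 221650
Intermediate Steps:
m(p, X) = -3 + 2*p (m(p, X) = -3 + (p + p) = -3 + 2*p)
N(K) = -3 + 2*K + 2*K² (N(K) = (K² + K*K) + (-3 + 2*K) = (K² + K²) + (-3 + 2*K) = 2*K² + (-3 + 2*K) = -3 + 2*K + 2*K²)
G(h) = (-6 + h)*(-3 + 2*h² + 3*h) (G(h) = ((-3 + 2*h + 2*h²) + h)*(-6 + h) = (-3 + 2*h² + 3*h)*(-6 + h) = (-6 + h)*(-3 + 2*h² + 3*h))
G(-9)*(-112) - 110 = (18 - 21*(-9) - 9*(-9)² + 2*(-9)³)*(-112) - 110 = (18 + 189 - 9*81 + 2*(-729))*(-112) - 110 = (18 + 189 - 729 - 1458)*(-112) - 110 = -1980*(-112) - 110 = 221760 - 110 = 221650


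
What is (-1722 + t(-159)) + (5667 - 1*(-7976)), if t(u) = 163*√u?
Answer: 11921 + 163*I*√159 ≈ 11921.0 + 2055.4*I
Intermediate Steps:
(-1722 + t(-159)) + (5667 - 1*(-7976)) = (-1722 + 163*√(-159)) + (5667 - 1*(-7976)) = (-1722 + 163*(I*√159)) + (5667 + 7976) = (-1722 + 163*I*√159) + 13643 = 11921 + 163*I*√159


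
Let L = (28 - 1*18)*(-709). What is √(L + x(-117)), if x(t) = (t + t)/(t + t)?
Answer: I*√7089 ≈ 84.196*I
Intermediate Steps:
x(t) = 1 (x(t) = (2*t)/((2*t)) = (2*t)*(1/(2*t)) = 1)
L = -7090 (L = (28 - 18)*(-709) = 10*(-709) = -7090)
√(L + x(-117)) = √(-7090 + 1) = √(-7089) = I*√7089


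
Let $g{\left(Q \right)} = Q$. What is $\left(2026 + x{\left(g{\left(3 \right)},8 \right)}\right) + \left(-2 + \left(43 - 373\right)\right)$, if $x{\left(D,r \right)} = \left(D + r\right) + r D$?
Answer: $1729$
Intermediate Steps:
$x{\left(D,r \right)} = D + r + D r$ ($x{\left(D,r \right)} = \left(D + r\right) + D r = D + r + D r$)
$\left(2026 + x{\left(g{\left(3 \right)},8 \right)}\right) + \left(-2 + \left(43 - 373\right)\right) = \left(2026 + \left(3 + 8 + 3 \cdot 8\right)\right) + \left(-2 + \left(43 - 373\right)\right) = \left(2026 + \left(3 + 8 + 24\right)\right) + \left(-2 + \left(43 - 373\right)\right) = \left(2026 + 35\right) - 332 = 2061 - 332 = 1729$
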